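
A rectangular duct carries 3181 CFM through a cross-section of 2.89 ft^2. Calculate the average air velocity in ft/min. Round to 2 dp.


V = 3181 / 2.89 = 1100.69 ft/min

1100.69 ft/min


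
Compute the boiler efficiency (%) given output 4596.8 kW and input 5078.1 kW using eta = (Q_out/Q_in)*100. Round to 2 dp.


eta = (4596.8/5078.1)*100 = 90.52 %

90.52 %


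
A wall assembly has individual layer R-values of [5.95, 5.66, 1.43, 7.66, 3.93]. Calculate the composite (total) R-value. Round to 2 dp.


R_total = 5.95 + 5.66 + 1.43 + 7.66 + 3.93 = 24.63

24.63


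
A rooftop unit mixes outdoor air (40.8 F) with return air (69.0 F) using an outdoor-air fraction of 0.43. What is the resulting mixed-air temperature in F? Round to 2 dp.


T_mix = 0.43*40.8 + 0.57*69.0 = 56.87 F

56.87 F


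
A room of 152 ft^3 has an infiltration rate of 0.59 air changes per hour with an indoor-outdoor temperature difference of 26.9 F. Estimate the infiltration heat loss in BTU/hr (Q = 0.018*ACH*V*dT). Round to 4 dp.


Q = 0.018 * 0.59 * 152 * 26.9 = 43.4231 BTU/hr

43.4231 BTU/hr


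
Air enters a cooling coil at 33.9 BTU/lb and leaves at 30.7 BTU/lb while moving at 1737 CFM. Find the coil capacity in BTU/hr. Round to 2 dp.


Q = 4.5 * 1737 * (33.9 - 30.7) = 25012.80 BTU/hr

25012.80 BTU/hr


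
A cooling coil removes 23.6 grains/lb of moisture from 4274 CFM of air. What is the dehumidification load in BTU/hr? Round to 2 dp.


Q = 0.68 * 4274 * 23.6 = 68589.15 BTU/hr

68589.15 BTU/hr


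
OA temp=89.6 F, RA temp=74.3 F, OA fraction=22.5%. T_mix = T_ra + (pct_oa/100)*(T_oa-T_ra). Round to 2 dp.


T_mix = 74.3 + (22.5/100)*(89.6-74.3) = 77.74 F

77.74 F


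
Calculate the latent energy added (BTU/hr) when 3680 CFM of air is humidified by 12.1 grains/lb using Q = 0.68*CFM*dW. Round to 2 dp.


Q = 0.68 * 3680 * 12.1 = 30279.04 BTU/hr

30279.04 BTU/hr


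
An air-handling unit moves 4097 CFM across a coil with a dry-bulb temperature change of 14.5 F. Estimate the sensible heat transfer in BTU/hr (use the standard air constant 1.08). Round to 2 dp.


Q = 1.08 * 4097 * 14.5 = 64159.02 BTU/hr

64159.02 BTU/hr


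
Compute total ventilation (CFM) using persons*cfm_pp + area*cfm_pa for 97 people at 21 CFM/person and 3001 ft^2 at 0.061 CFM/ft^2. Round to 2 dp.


Total = 97*21 + 3001*0.061 = 2220.06 CFM

2220.06 CFM


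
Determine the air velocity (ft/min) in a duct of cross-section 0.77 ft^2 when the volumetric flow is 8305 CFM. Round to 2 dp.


V = 8305 / 0.77 = 10785.71 ft/min

10785.71 ft/min


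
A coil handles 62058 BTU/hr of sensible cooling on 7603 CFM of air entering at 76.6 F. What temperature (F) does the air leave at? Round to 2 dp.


dT = 62058/(1.08*7603) = 7.5577
T_leave = 76.6 - 7.5577 = 69.04 F

69.04 F


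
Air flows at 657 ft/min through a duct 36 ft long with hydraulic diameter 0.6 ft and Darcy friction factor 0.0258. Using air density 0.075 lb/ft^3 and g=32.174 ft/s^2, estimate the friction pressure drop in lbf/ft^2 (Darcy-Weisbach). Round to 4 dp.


v_fps = 657/60 = 10.95 ft/s
dp = 0.0258*(36/0.6)*0.075*10.95^2/(2*32.174) = 0.2163 lbf/ft^2

0.2163 lbf/ft^2


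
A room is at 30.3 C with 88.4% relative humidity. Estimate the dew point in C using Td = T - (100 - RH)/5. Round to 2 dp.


Td = 30.3 - (100-88.4)/5 = 27.98 C

27.98 C


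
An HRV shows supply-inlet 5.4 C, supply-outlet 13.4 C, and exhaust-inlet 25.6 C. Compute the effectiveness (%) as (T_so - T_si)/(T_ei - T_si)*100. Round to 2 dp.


eff = (13.4-5.4)/(25.6-5.4)*100 = 39.60 %

39.60 %


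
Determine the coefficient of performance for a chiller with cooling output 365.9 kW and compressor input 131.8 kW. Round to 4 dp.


COP = 365.9 / 131.8 = 2.7762

2.7762


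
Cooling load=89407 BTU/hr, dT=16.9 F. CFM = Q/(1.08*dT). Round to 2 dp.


CFM = 89407 / (1.08 * 16.9) = 4898.48

4898.48 CFM


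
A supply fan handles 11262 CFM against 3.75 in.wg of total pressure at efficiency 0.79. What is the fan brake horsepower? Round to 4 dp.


BHP = 11262 * 3.75 / (6356 * 0.79) = 8.4108 hp

8.4108 hp


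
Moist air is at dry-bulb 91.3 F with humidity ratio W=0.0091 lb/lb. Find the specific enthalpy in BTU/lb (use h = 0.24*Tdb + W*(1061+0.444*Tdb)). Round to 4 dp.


h = 0.24*91.3 + 0.0091*(1061+0.444*91.3) = 31.9360 BTU/lb

31.9360 BTU/lb


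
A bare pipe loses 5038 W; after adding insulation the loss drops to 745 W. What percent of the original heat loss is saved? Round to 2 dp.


Savings = ((5038-745)/5038)*100 = 85.21 %

85.21 %


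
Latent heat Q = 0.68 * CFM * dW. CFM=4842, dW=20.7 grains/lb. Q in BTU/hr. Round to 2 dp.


Q = 0.68 * 4842 * 20.7 = 68155.99 BTU/hr

68155.99 BTU/hr


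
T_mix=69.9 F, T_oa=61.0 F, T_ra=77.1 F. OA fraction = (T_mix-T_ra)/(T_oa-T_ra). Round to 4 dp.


frac = (69.9 - 77.1) / (61.0 - 77.1) = 0.4472

0.4472


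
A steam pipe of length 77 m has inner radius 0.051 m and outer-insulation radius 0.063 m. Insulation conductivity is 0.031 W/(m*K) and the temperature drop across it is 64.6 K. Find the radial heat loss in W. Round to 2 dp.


Q = 2*pi*0.031*77*64.6/ln(0.063/0.051) = 4585.08 W

4585.08 W


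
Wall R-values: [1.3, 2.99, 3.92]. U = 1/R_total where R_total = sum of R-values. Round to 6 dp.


R_total = 1.3 + 2.99 + 3.92 = 8.21
U = 1/8.21 = 0.121803

0.121803


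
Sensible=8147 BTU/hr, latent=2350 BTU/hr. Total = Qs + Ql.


Qt = 8147 + 2350 = 10497 BTU/hr

10497 BTU/hr


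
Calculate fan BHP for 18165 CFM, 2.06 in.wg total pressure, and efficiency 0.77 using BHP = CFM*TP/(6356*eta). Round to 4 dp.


BHP = 18165 * 2.06 / (6356 * 0.77) = 7.6459 hp

7.6459 hp


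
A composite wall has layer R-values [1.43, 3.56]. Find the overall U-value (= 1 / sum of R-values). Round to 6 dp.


R_total = 1.43 + 3.56 = 4.99
U = 1/4.99 = 0.200401

0.200401


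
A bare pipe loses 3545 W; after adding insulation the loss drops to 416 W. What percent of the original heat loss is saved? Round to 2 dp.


Savings = ((3545-416)/3545)*100 = 88.27 %

88.27 %


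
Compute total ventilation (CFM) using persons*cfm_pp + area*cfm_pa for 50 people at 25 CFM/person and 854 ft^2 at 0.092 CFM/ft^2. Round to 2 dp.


Total = 50*25 + 854*0.092 = 1328.57 CFM

1328.57 CFM


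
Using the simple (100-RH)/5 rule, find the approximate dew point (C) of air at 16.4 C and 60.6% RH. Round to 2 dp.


Td = 16.4 - (100-60.6)/5 = 8.52 C

8.52 C


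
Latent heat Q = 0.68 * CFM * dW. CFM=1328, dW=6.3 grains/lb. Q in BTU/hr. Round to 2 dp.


Q = 0.68 * 1328 * 6.3 = 5689.15 BTU/hr

5689.15 BTU/hr


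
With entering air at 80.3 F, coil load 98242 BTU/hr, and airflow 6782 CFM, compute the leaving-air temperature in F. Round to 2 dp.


dT = 98242/(1.08*6782) = 13.4127
T_leave = 80.3 - 13.4127 = 66.89 F

66.89 F


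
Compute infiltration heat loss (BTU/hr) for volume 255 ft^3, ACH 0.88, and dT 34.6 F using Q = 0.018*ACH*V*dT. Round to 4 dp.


Q = 0.018 * 0.88 * 255 * 34.6 = 139.7563 BTU/hr

139.7563 BTU/hr


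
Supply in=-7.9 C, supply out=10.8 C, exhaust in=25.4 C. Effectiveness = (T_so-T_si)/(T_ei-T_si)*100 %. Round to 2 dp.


eff = (10.8-(-7.9))/(25.4-(-7.9))*100 = 56.16 %

56.16 %


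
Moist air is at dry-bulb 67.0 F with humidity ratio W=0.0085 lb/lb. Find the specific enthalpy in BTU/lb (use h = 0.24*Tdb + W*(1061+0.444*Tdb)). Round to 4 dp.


h = 0.24*67.0 + 0.0085*(1061+0.444*67.0) = 25.3514 BTU/lb

25.3514 BTU/lb


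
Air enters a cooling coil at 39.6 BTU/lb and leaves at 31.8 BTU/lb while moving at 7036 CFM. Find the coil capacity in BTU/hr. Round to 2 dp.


Q = 4.5 * 7036 * (39.6 - 31.8) = 246963.60 BTU/hr

246963.60 BTU/hr


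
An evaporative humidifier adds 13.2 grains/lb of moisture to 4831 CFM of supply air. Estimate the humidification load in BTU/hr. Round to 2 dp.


Q = 0.68 * 4831 * 13.2 = 43363.06 BTU/hr

43363.06 BTU/hr


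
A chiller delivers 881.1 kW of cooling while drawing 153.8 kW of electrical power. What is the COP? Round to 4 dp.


COP = 881.1 / 153.8 = 5.7289

5.7289


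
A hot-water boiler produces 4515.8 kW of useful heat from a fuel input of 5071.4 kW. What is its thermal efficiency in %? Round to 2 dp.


eta = (4515.8/5071.4)*100 = 89.04 %

89.04 %


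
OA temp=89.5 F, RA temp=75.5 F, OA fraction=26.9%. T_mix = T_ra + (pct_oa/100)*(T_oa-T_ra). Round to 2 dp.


T_mix = 75.5 + (26.9/100)*(89.5-75.5) = 79.27 F

79.27 F


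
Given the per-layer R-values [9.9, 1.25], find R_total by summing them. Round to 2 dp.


R_total = 9.9 + 1.25 = 11.15

11.15


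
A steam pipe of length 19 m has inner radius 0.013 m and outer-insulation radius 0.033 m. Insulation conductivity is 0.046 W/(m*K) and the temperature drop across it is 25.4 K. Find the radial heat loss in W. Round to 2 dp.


Q = 2*pi*0.046*19*25.4/ln(0.033/0.013) = 149.73 W

149.73 W


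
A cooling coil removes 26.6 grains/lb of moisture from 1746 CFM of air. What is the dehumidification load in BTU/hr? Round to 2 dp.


Q = 0.68 * 1746 * 26.6 = 31581.65 BTU/hr

31581.65 BTU/hr


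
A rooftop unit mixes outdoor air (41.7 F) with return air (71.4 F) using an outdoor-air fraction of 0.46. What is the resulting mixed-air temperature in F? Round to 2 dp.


T_mix = 0.46*41.7 + 0.54*71.4 = 57.74 F

57.74 F


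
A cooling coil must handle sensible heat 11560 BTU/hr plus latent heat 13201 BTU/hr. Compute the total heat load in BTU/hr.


Qt = 11560 + 13201 = 24761 BTU/hr

24761 BTU/hr


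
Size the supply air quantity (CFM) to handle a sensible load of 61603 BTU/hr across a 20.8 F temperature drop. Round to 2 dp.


CFM = 61603 / (1.08 * 20.8) = 2742.30

2742.30 CFM


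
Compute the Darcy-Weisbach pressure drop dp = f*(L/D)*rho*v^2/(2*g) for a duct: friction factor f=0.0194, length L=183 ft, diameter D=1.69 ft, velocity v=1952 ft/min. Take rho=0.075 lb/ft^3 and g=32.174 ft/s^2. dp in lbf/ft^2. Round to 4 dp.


v_fps = 1952/60 = 32.5333 ft/s
dp = 0.0194*(183/1.69)*0.075*32.5333^2/(2*32.174) = 2.5915 lbf/ft^2

2.5915 lbf/ft^2


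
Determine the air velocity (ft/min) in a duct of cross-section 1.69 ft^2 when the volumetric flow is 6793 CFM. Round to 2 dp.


V = 6793 / 1.69 = 4019.53 ft/min

4019.53 ft/min


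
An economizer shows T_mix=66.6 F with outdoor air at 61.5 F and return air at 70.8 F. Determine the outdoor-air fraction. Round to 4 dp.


frac = (66.6 - 70.8) / (61.5 - 70.8) = 0.4516

0.4516


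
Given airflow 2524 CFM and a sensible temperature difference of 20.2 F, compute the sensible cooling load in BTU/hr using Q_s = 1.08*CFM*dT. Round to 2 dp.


Q = 1.08 * 2524 * 20.2 = 55063.58 BTU/hr

55063.58 BTU/hr


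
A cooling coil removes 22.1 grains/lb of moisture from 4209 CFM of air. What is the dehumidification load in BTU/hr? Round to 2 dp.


Q = 0.68 * 4209 * 22.1 = 63252.85 BTU/hr

63252.85 BTU/hr


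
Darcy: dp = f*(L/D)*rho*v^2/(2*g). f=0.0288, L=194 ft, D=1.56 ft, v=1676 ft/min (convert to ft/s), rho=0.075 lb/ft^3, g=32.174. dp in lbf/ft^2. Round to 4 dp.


v_fps = 1676/60 = 27.9333 ft/s
dp = 0.0288*(194/1.56)*0.075*27.9333^2/(2*32.174) = 3.2572 lbf/ft^2

3.2572 lbf/ft^2


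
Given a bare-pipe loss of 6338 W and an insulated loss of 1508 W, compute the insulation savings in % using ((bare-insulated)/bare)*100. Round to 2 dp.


Savings = ((6338-1508)/6338)*100 = 76.21 %

76.21 %


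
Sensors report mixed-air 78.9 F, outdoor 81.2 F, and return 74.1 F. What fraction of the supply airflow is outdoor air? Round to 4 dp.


frac = (78.9 - 74.1) / (81.2 - 74.1) = 0.6761

0.6761


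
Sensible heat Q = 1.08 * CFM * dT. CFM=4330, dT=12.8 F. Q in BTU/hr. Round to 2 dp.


Q = 1.08 * 4330 * 12.8 = 59857.92 BTU/hr

59857.92 BTU/hr


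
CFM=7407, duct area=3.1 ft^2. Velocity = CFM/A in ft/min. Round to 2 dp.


V = 7407 / 3.1 = 2389.35 ft/min

2389.35 ft/min


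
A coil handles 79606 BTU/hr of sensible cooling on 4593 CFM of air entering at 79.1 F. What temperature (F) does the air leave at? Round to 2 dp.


dT = 79606/(1.08*4593) = 16.0482
T_leave = 79.1 - 16.0482 = 63.05 F

63.05 F


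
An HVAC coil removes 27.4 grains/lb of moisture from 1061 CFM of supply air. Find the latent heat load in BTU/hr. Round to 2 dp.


Q = 0.68 * 1061 * 27.4 = 19768.55 BTU/hr

19768.55 BTU/hr


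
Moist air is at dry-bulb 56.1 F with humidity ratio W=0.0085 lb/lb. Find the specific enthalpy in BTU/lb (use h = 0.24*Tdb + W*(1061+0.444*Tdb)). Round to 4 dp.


h = 0.24*56.1 + 0.0085*(1061+0.444*56.1) = 22.6942 BTU/lb

22.6942 BTU/lb


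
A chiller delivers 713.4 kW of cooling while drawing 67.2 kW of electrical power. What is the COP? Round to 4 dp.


COP = 713.4 / 67.2 = 10.6161

10.6161


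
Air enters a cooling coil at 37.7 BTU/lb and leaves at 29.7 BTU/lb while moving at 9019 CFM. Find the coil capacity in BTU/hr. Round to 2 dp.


Q = 4.5 * 9019 * (37.7 - 29.7) = 324684.00 BTU/hr

324684.00 BTU/hr


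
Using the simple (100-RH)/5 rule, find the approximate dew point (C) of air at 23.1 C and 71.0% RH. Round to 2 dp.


Td = 23.1 - (100-71.0)/5 = 17.30 C

17.30 C


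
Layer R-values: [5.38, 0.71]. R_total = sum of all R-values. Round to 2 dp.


R_total = 5.38 + 0.71 = 6.09

6.09


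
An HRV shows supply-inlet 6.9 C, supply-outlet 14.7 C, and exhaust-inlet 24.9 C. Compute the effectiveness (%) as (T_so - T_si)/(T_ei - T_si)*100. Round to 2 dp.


eff = (14.7-6.9)/(24.9-6.9)*100 = 43.33 %

43.33 %


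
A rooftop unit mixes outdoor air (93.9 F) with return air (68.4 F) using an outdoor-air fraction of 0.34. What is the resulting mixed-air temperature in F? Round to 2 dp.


T_mix = 0.34*93.9 + 0.66*68.4 = 77.07 F

77.07 F


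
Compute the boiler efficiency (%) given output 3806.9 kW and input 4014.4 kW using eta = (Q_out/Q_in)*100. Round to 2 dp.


eta = (3806.9/4014.4)*100 = 94.83 %

94.83 %


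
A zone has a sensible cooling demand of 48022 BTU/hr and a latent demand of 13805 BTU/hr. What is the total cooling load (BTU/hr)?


Qt = 48022 + 13805 = 61827 BTU/hr

61827 BTU/hr


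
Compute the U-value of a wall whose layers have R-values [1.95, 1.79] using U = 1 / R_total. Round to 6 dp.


R_total = 1.95 + 1.79 = 3.74
U = 1/3.74 = 0.267380

0.267380


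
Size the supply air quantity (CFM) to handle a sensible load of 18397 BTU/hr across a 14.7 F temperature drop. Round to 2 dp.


CFM = 18397 / (1.08 * 14.7) = 1158.79

1158.79 CFM


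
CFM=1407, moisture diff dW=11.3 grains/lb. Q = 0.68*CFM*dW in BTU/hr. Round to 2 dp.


Q = 0.68 * 1407 * 11.3 = 10811.39 BTU/hr

10811.39 BTU/hr


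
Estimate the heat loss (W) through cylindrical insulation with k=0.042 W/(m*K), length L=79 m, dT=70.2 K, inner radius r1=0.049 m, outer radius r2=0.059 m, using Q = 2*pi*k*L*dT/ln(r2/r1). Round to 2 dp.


Q = 2*pi*0.042*79*70.2/ln(0.059/0.049) = 7880.27 W

7880.27 W


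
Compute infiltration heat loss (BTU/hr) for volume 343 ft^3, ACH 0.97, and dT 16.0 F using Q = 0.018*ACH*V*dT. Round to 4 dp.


Q = 0.018 * 0.97 * 343 * 16.0 = 95.8205 BTU/hr

95.8205 BTU/hr


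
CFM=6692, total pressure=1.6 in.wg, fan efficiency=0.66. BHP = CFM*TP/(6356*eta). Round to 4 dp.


BHP = 6692 * 1.6 / (6356 * 0.66) = 2.5524 hp

2.5524 hp


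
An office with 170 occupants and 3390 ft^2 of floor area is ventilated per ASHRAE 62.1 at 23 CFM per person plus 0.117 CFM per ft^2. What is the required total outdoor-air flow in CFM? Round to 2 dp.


Total = 170*23 + 3390*0.117 = 4306.63 CFM

4306.63 CFM


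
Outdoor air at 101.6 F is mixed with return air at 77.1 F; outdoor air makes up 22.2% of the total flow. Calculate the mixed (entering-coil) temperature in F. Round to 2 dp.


T_mix = 77.1 + (22.2/100)*(101.6-77.1) = 82.54 F

82.54 F


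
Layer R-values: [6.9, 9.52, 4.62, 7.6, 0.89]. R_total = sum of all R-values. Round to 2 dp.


R_total = 6.9 + 9.52 + 4.62 + 7.6 + 0.89 = 29.53

29.53


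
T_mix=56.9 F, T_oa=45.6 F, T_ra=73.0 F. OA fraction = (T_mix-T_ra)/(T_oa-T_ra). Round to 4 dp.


frac = (56.9 - 73.0) / (45.6 - 73.0) = 0.5876

0.5876


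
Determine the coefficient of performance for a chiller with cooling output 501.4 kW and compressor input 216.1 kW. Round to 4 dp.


COP = 501.4 / 216.1 = 2.3202

2.3202


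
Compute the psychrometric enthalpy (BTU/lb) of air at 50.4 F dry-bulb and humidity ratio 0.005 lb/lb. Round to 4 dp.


h = 0.24*50.4 + 0.005*(1061+0.444*50.4) = 17.5129 BTU/lb

17.5129 BTU/lb


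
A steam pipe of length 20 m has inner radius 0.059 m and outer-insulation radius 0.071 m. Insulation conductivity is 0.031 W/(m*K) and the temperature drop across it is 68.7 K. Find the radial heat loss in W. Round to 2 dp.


Q = 2*pi*0.031*20*68.7/ln(0.071/0.059) = 1445.51 W

1445.51 W


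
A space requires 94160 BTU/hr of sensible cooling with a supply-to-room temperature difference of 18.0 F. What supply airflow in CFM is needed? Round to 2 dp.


CFM = 94160 / (1.08 * 18.0) = 4843.62

4843.62 CFM


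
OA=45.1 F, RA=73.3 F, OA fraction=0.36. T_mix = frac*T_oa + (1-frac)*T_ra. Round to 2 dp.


T_mix = 0.36*45.1 + 0.64*73.3 = 63.15 F

63.15 F


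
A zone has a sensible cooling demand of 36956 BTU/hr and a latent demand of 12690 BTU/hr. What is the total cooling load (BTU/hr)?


Qt = 36956 + 12690 = 49646 BTU/hr

49646 BTU/hr


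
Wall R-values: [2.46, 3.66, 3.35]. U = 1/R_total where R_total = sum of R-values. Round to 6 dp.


R_total = 2.46 + 3.66 + 3.35 = 9.47
U = 1/9.47 = 0.105597

0.105597


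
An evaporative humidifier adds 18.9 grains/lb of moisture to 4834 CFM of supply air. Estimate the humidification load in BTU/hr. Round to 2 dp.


Q = 0.68 * 4834 * 18.9 = 62126.57 BTU/hr

62126.57 BTU/hr


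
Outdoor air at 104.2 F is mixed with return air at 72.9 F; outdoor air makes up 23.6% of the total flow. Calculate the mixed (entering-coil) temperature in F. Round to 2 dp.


T_mix = 72.9 + (23.6/100)*(104.2-72.9) = 80.29 F

80.29 F


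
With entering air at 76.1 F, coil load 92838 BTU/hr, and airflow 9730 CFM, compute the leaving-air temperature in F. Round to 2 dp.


dT = 92838/(1.08*9730) = 8.8346
T_leave = 76.1 - 8.8346 = 67.27 F

67.27 F


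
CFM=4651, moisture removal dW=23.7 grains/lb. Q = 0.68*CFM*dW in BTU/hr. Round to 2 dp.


Q = 0.68 * 4651 * 23.7 = 74955.52 BTU/hr

74955.52 BTU/hr


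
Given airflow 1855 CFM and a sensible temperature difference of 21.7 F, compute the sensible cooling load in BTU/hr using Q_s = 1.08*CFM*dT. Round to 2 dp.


Q = 1.08 * 1855 * 21.7 = 43473.78 BTU/hr

43473.78 BTU/hr


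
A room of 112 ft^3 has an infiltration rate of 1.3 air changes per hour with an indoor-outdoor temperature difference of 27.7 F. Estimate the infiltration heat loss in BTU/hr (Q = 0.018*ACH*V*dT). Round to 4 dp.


Q = 0.018 * 1.3 * 112 * 27.7 = 72.5962 BTU/hr

72.5962 BTU/hr


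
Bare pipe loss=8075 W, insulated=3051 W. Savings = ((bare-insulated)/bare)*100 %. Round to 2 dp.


Savings = ((8075-3051)/8075)*100 = 62.22 %

62.22 %


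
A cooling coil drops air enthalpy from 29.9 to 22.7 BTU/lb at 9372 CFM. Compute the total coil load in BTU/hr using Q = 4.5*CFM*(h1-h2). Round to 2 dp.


Q = 4.5 * 9372 * (29.9 - 22.7) = 303652.80 BTU/hr

303652.80 BTU/hr


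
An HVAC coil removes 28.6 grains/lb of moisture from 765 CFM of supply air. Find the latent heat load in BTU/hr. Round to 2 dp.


Q = 0.68 * 765 * 28.6 = 14877.72 BTU/hr

14877.72 BTU/hr


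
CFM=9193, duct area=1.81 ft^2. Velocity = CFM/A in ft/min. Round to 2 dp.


V = 9193 / 1.81 = 5079.01 ft/min

5079.01 ft/min


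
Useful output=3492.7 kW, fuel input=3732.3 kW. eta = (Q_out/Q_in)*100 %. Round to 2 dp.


eta = (3492.7/3732.3)*100 = 93.58 %

93.58 %


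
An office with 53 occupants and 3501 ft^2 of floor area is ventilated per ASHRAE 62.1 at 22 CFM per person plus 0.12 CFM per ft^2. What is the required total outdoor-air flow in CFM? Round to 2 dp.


Total = 53*22 + 3501*0.12 = 1586.12 CFM

1586.12 CFM


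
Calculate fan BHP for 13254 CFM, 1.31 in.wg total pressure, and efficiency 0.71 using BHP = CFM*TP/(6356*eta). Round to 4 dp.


BHP = 13254 * 1.31 / (6356 * 0.71) = 3.8475 hp

3.8475 hp


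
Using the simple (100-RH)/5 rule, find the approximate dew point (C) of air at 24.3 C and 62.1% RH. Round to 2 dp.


Td = 24.3 - (100-62.1)/5 = 16.72 C

16.72 C


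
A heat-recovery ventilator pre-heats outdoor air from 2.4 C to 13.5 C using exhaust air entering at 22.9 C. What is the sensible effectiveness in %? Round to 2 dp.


eff = (13.5-2.4)/(22.9-2.4)*100 = 54.15 %

54.15 %


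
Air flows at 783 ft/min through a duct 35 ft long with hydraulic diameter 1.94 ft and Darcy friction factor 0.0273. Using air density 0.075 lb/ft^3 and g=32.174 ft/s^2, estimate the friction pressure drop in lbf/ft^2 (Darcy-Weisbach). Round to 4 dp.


v_fps = 783/60 = 13.05 ft/s
dp = 0.0273*(35/1.94)*0.075*13.05^2/(2*32.174) = 0.0978 lbf/ft^2

0.0978 lbf/ft^2


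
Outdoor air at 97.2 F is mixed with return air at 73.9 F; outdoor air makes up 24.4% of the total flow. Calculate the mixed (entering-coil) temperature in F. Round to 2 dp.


T_mix = 73.9 + (24.4/100)*(97.2-73.9) = 79.59 F

79.59 F


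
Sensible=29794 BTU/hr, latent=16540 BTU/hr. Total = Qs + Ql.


Qt = 29794 + 16540 = 46334 BTU/hr

46334 BTU/hr


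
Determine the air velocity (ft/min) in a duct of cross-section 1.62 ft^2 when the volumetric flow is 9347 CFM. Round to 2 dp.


V = 9347 / 1.62 = 5769.75 ft/min

5769.75 ft/min


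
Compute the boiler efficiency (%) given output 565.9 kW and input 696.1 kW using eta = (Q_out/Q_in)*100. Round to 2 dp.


eta = (565.9/696.1)*100 = 81.30 %

81.30 %


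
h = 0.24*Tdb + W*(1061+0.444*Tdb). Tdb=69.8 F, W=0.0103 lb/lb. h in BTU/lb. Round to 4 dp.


h = 0.24*69.8 + 0.0103*(1061+0.444*69.8) = 27.9995 BTU/lb

27.9995 BTU/lb


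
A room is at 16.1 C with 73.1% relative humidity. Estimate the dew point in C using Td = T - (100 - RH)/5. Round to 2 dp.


Td = 16.1 - (100-73.1)/5 = 10.72 C

10.72 C


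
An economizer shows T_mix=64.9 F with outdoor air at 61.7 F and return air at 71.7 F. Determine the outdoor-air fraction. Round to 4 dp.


frac = (64.9 - 71.7) / (61.7 - 71.7) = 0.6800

0.6800


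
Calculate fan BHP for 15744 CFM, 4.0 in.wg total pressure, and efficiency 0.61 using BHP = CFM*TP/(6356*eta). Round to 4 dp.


BHP = 15744 * 4.0 / (6356 * 0.61) = 16.2428 hp

16.2428 hp


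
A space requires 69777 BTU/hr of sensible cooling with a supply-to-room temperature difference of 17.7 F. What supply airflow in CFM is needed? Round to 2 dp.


CFM = 69777 / (1.08 * 17.7) = 3650.19

3650.19 CFM


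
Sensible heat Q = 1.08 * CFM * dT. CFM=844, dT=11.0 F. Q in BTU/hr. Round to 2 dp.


Q = 1.08 * 844 * 11.0 = 10026.72 BTU/hr

10026.72 BTU/hr


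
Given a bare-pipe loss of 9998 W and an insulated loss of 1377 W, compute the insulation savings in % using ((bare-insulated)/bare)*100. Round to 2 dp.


Savings = ((9998-1377)/9998)*100 = 86.23 %

86.23 %


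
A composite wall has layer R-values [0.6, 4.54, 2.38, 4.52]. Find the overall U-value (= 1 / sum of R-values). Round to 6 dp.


R_total = 0.6 + 4.54 + 2.38 + 4.52 = 12.04
U = 1/12.04 = 0.083056

0.083056


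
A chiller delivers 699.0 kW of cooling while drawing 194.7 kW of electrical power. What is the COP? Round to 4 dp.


COP = 699.0 / 194.7 = 3.5901

3.5901


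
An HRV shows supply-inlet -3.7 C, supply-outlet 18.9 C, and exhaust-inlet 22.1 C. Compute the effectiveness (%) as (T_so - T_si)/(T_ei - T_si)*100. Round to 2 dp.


eff = (18.9-(-3.7))/(22.1-(-3.7))*100 = 87.60 %

87.60 %


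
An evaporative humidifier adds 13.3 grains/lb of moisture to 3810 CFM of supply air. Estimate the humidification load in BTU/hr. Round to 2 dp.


Q = 0.68 * 3810 * 13.3 = 34457.64 BTU/hr

34457.64 BTU/hr


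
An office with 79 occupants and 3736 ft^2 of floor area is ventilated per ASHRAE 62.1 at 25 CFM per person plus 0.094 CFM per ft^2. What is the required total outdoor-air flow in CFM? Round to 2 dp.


Total = 79*25 + 3736*0.094 = 2326.18 CFM

2326.18 CFM


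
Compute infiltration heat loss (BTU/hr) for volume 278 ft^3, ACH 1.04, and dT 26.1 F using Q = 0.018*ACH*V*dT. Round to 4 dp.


Q = 0.018 * 1.04 * 278 * 26.1 = 135.8286 BTU/hr

135.8286 BTU/hr


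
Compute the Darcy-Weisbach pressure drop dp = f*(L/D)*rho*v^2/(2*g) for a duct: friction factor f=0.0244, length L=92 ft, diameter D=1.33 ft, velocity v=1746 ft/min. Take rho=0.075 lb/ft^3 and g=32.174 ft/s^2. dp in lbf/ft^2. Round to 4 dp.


v_fps = 1746/60 = 29.1 ft/s
dp = 0.0244*(92/1.33)*0.075*29.1^2/(2*32.174) = 1.6659 lbf/ft^2

1.6659 lbf/ft^2


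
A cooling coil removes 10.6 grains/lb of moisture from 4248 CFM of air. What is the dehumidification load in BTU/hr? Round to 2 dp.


Q = 0.68 * 4248 * 10.6 = 30619.58 BTU/hr

30619.58 BTU/hr


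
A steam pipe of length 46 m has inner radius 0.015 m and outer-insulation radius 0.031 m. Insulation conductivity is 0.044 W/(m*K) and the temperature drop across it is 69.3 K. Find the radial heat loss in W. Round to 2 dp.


Q = 2*pi*0.044*46*69.3/ln(0.031/0.015) = 1214.02 W

1214.02 W


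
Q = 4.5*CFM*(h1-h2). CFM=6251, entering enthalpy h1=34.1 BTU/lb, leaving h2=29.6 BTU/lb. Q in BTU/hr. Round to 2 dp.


Q = 4.5 * 6251 * (34.1 - 29.6) = 126582.75 BTU/hr

126582.75 BTU/hr


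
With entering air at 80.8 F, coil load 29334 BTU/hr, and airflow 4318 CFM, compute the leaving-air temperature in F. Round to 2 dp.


dT = 29334/(1.08*4318) = 6.2902
T_leave = 80.8 - 6.2902 = 74.51 F

74.51 F


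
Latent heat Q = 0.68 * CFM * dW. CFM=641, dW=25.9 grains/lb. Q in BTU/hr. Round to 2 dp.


Q = 0.68 * 641 * 25.9 = 11289.29 BTU/hr

11289.29 BTU/hr


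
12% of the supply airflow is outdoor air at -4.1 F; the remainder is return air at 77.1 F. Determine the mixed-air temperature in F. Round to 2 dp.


T_mix = 0.12*(-4.1) + 0.88*77.1 = 67.36 F

67.36 F


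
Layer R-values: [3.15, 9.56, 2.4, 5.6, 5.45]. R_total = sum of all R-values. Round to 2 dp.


R_total = 3.15 + 9.56 + 2.4 + 5.6 + 5.45 = 26.16

26.16


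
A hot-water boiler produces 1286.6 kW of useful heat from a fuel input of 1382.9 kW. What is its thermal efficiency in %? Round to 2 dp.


eta = (1286.6/1382.9)*100 = 93.04 %

93.04 %


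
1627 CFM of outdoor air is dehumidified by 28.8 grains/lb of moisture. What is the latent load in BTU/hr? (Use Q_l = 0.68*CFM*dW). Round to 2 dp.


Q = 0.68 * 1627 * 28.8 = 31863.17 BTU/hr

31863.17 BTU/hr


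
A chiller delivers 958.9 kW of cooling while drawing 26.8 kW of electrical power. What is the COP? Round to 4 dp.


COP = 958.9 / 26.8 = 35.7799

35.7799


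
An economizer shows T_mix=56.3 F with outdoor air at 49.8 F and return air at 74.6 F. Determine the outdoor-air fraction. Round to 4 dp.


frac = (56.3 - 74.6) / (49.8 - 74.6) = 0.7379

0.7379


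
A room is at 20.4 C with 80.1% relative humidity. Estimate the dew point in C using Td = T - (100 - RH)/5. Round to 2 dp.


Td = 20.4 - (100-80.1)/5 = 16.42 C

16.42 C


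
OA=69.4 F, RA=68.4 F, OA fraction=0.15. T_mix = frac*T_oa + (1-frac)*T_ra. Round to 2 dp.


T_mix = 0.15*69.4 + 0.85*68.4 = 68.55 F

68.55 F


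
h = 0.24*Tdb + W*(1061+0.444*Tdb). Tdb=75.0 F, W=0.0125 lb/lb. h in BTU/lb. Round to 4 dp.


h = 0.24*75.0 + 0.0125*(1061+0.444*75.0) = 31.6788 BTU/lb

31.6788 BTU/lb


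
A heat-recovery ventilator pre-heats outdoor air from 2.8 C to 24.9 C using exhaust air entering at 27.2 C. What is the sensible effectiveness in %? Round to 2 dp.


eff = (24.9-2.8)/(27.2-2.8)*100 = 90.57 %

90.57 %


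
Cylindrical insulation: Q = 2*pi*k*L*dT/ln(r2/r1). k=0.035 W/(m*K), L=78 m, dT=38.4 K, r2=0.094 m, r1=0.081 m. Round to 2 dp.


Q = 2*pi*0.035*78*38.4/ln(0.094/0.081) = 4425.25 W

4425.25 W


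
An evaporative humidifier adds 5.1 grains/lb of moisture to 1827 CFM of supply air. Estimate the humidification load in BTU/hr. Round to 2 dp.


Q = 0.68 * 1827 * 5.1 = 6336.04 BTU/hr

6336.04 BTU/hr


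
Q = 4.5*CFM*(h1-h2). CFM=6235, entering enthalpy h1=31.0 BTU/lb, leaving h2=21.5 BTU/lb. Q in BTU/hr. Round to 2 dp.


Q = 4.5 * 6235 * (31.0 - 21.5) = 266546.25 BTU/hr

266546.25 BTU/hr


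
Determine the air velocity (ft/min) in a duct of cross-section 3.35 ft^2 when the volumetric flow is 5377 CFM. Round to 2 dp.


V = 5377 / 3.35 = 1605.07 ft/min

1605.07 ft/min


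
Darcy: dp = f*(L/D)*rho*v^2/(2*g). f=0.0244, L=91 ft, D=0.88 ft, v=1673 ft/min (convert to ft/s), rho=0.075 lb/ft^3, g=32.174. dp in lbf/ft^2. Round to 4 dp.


v_fps = 1673/60 = 27.8833 ft/s
dp = 0.0244*(91/0.88)*0.075*27.8833^2/(2*32.174) = 2.2865 lbf/ft^2

2.2865 lbf/ft^2


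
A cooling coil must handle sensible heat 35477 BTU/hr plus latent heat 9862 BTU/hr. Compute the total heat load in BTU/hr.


Qt = 35477 + 9862 = 45339 BTU/hr

45339 BTU/hr


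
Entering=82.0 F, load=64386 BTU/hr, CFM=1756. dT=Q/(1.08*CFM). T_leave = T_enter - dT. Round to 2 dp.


dT = 64386/(1.08*1756) = 33.9503
T_leave = 82.0 - 33.9503 = 48.05 F

48.05 F


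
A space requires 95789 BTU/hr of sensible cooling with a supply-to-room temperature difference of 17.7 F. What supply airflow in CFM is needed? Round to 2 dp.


CFM = 95789 / (1.08 * 17.7) = 5010.93

5010.93 CFM


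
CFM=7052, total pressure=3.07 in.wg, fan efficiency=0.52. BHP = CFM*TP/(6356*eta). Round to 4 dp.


BHP = 7052 * 3.07 / (6356 * 0.52) = 6.5503 hp

6.5503 hp


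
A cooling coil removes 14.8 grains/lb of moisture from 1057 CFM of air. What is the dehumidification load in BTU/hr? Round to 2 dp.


Q = 0.68 * 1057 * 14.8 = 10637.65 BTU/hr

10637.65 BTU/hr


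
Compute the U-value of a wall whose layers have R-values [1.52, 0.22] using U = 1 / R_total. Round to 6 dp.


R_total = 1.52 + 0.22 = 1.74
U = 1/1.74 = 0.574713

0.574713


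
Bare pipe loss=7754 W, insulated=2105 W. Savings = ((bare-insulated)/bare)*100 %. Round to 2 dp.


Savings = ((7754-2105)/7754)*100 = 72.85 %

72.85 %


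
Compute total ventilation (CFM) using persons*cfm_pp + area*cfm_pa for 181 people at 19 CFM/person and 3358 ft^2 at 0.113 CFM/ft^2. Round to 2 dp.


Total = 181*19 + 3358*0.113 = 3818.45 CFM

3818.45 CFM


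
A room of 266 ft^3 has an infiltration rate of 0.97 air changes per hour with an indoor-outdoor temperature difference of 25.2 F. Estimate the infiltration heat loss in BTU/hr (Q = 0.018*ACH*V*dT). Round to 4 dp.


Q = 0.018 * 0.97 * 266 * 25.2 = 117.0379 BTU/hr

117.0379 BTU/hr


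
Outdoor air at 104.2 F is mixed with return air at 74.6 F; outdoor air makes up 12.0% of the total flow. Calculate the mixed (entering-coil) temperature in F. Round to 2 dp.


T_mix = 74.6 + (12.0/100)*(104.2-74.6) = 78.15 F

78.15 F


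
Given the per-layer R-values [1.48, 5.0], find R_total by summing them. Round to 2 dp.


R_total = 1.48 + 5.0 = 6.48

6.48


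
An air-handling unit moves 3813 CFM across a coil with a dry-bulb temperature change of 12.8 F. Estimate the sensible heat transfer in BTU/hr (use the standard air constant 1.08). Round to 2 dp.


Q = 1.08 * 3813 * 12.8 = 52710.91 BTU/hr

52710.91 BTU/hr


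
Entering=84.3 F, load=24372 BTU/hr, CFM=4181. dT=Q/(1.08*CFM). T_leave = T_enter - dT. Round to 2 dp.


dT = 24372/(1.08*4181) = 5.3974
T_leave = 84.3 - 5.3974 = 78.90 F

78.90 F


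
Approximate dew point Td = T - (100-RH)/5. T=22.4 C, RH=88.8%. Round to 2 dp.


Td = 22.4 - (100-88.8)/5 = 20.16 C

20.16 C


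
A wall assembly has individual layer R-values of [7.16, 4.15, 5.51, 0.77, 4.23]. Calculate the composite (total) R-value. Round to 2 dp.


R_total = 7.16 + 4.15 + 5.51 + 0.77 + 4.23 = 21.82

21.82


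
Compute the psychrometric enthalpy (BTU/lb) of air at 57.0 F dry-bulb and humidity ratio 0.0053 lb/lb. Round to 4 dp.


h = 0.24*57.0 + 0.0053*(1061+0.444*57.0) = 19.4374 BTU/lb

19.4374 BTU/lb


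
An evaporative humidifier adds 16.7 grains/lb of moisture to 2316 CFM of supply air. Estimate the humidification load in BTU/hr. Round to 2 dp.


Q = 0.68 * 2316 * 16.7 = 26300.50 BTU/hr

26300.50 BTU/hr


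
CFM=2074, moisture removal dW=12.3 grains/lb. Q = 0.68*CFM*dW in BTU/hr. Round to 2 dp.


Q = 0.68 * 2074 * 12.3 = 17346.94 BTU/hr

17346.94 BTU/hr


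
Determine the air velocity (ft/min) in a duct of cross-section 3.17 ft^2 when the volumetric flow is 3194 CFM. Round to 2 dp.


V = 3194 / 3.17 = 1007.57 ft/min

1007.57 ft/min


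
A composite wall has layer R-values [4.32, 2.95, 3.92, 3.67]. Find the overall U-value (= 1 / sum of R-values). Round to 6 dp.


R_total = 4.32 + 2.95 + 3.92 + 3.67 = 14.86
U = 1/14.86 = 0.067295

0.067295


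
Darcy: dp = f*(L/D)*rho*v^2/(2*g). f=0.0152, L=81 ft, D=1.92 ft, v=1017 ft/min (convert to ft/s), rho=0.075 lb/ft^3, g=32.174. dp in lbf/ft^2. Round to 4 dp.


v_fps = 1017/60 = 16.95 ft/s
dp = 0.0152*(81/1.92)*0.075*16.95^2/(2*32.174) = 0.2147 lbf/ft^2

0.2147 lbf/ft^2


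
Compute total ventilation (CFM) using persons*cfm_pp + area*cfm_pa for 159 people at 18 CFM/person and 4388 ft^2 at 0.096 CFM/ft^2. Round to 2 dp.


Total = 159*18 + 4388*0.096 = 3283.25 CFM

3283.25 CFM


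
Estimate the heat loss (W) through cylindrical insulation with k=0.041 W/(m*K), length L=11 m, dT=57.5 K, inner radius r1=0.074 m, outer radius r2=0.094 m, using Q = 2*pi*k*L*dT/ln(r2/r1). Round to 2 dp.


Q = 2*pi*0.041*11*57.5/ln(0.094/0.074) = 681.10 W

681.10 W


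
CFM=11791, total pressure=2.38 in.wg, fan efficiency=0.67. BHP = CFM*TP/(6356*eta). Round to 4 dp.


BHP = 11791 * 2.38 / (6356 * 0.67) = 6.5897 hp

6.5897 hp


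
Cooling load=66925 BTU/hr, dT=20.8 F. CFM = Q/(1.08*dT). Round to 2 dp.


CFM = 66925 / (1.08 * 20.8) = 2979.21

2979.21 CFM


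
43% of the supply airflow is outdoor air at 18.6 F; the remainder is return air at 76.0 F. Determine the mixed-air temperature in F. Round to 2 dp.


T_mix = 0.43*18.6 + 0.57*76.0 = 51.32 F

51.32 F


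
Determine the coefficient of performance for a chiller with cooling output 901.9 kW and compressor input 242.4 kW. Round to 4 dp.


COP = 901.9 / 242.4 = 3.7207

3.7207


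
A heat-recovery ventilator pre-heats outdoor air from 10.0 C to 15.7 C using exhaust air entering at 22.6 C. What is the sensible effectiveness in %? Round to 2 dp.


eff = (15.7-10.0)/(22.6-10.0)*100 = 45.24 %

45.24 %


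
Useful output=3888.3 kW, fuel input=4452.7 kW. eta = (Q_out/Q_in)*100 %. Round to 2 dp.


eta = (3888.3/4452.7)*100 = 87.32 %

87.32 %


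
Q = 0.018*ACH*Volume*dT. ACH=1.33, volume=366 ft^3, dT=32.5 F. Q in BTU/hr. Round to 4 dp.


Q = 0.018 * 1.33 * 366 * 32.5 = 284.7663 BTU/hr

284.7663 BTU/hr


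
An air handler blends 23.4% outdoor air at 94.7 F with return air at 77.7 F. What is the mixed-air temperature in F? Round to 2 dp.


T_mix = 77.7 + (23.4/100)*(94.7-77.7) = 81.68 F

81.68 F


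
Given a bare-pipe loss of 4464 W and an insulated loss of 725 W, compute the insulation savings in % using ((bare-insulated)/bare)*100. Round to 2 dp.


Savings = ((4464-725)/4464)*100 = 83.76 %

83.76 %


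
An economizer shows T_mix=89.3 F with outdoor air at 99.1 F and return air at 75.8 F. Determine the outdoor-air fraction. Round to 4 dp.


frac = (89.3 - 75.8) / (99.1 - 75.8) = 0.5794

0.5794


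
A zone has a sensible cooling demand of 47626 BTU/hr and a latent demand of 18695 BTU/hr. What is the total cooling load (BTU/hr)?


Qt = 47626 + 18695 = 66321 BTU/hr

66321 BTU/hr


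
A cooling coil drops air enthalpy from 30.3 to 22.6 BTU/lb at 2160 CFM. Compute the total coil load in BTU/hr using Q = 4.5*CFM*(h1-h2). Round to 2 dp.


Q = 4.5 * 2160 * (30.3 - 22.6) = 74844.00 BTU/hr

74844.00 BTU/hr


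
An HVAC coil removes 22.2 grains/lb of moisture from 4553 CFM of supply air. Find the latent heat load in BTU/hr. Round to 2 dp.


Q = 0.68 * 4553 * 22.2 = 68732.09 BTU/hr

68732.09 BTU/hr


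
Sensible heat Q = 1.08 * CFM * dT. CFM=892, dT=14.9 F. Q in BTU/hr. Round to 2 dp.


Q = 1.08 * 892 * 14.9 = 14354.06 BTU/hr

14354.06 BTU/hr


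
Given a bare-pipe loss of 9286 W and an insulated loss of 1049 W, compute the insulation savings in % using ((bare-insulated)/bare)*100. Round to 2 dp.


Savings = ((9286-1049)/9286)*100 = 88.70 %

88.70 %


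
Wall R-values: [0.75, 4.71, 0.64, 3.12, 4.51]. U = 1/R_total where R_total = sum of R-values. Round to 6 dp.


R_total = 0.75 + 4.71 + 0.64 + 3.12 + 4.51 = 13.73
U = 1/13.73 = 0.072833

0.072833


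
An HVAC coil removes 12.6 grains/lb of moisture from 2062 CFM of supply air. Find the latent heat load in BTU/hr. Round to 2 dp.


Q = 0.68 * 2062 * 12.6 = 17667.22 BTU/hr

17667.22 BTU/hr


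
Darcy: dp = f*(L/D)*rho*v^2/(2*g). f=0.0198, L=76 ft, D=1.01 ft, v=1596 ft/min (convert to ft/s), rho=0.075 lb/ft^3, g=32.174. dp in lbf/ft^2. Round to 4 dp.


v_fps = 1596/60 = 26.6 ft/s
dp = 0.0198*(76/1.01)*0.075*26.6^2/(2*32.174) = 1.2287 lbf/ft^2

1.2287 lbf/ft^2


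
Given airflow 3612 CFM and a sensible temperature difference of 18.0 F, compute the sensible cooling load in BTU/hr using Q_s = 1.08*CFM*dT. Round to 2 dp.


Q = 1.08 * 3612 * 18.0 = 70217.28 BTU/hr

70217.28 BTU/hr


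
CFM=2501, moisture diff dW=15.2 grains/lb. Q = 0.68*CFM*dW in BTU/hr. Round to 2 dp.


Q = 0.68 * 2501 * 15.2 = 25850.34 BTU/hr

25850.34 BTU/hr


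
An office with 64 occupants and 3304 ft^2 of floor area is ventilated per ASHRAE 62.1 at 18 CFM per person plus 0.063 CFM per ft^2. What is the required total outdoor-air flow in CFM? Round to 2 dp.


Total = 64*18 + 3304*0.063 = 1360.15 CFM

1360.15 CFM


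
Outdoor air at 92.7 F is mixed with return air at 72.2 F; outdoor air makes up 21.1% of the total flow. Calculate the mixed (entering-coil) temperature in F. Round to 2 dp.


T_mix = 72.2 + (21.1/100)*(92.7-72.2) = 76.53 F

76.53 F


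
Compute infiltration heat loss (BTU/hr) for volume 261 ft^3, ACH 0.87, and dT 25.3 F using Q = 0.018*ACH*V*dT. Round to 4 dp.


Q = 0.018 * 0.87 * 261 * 25.3 = 103.4077 BTU/hr

103.4077 BTU/hr


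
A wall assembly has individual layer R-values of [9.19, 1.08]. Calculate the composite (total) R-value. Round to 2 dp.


R_total = 9.19 + 1.08 = 10.27

10.27


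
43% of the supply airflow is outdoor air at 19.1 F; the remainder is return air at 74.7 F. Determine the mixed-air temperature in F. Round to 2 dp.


T_mix = 0.43*19.1 + 0.57*74.7 = 50.79 F

50.79 F


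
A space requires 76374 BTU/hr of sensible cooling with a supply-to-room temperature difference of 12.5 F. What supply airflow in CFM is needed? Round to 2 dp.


CFM = 76374 / (1.08 * 12.5) = 5657.33

5657.33 CFM


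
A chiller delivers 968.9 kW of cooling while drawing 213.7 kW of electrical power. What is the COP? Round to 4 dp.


COP = 968.9 / 213.7 = 4.5339

4.5339


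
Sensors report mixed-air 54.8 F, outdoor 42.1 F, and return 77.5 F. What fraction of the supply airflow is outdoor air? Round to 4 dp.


frac = (54.8 - 77.5) / (42.1 - 77.5) = 0.6412

0.6412


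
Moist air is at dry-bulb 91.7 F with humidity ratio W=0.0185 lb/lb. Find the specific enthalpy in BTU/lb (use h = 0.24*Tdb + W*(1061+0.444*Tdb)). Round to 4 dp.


h = 0.24*91.7 + 0.0185*(1061+0.444*91.7) = 42.3897 BTU/lb

42.3897 BTU/lb


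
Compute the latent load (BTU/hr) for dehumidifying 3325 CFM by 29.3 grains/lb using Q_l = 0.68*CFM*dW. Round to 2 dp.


Q = 0.68 * 3325 * 29.3 = 66247.30 BTU/hr

66247.30 BTU/hr


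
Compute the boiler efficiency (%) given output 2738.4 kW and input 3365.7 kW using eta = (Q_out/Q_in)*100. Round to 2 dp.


eta = (2738.4/3365.7)*100 = 81.36 %

81.36 %
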